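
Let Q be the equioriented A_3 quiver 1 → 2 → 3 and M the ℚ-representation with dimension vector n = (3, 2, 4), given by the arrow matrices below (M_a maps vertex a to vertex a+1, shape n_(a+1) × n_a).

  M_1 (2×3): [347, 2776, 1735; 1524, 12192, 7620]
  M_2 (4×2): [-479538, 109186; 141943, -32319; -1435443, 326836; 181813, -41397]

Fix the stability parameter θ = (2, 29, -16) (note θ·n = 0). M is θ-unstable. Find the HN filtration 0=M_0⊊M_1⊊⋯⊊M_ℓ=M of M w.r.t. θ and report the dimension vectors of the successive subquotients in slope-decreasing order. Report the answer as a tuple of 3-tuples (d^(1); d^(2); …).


Interval decomposition of M: I[1,1]^2, I[1,3], I[2,3], I[3,3]^2.
HN type (ℓ=3): μ^(1)=13/2; μ^(2)=2; μ^(3)=-16

((0, 2, 2); (3, 0, 0); (0, 0, 2))


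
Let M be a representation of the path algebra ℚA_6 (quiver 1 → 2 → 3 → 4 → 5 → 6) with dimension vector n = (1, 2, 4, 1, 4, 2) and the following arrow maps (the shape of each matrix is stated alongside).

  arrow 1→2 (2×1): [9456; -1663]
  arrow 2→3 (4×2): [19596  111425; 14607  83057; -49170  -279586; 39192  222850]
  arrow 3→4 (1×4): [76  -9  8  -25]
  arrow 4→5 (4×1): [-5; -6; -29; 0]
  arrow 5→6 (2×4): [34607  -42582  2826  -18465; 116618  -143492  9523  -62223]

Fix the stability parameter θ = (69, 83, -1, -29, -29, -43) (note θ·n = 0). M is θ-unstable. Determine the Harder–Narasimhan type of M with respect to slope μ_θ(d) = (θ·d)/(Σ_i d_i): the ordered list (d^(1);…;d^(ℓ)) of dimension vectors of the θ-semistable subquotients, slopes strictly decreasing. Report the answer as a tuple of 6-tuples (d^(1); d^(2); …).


Barcode: M ≅ I[1,6], I[2,3], I[3,3]^2, I[5,5]^2, I[5,6]. HN layers by μ_θ (5 steps, strictly decreasing):
  μ^(1)=41; μ^(2)=25/3; μ^(3)=-1; μ^(4)=-29; μ^(5)=-36

((0, 1, 1, 0, 0, 0); (1, 1, 1, 1, 1, 1); (0, 0, 2, 0, 0, 0); (0, 0, 0, 0, 2, 0); (0, 0, 0, 0, 1, 1))


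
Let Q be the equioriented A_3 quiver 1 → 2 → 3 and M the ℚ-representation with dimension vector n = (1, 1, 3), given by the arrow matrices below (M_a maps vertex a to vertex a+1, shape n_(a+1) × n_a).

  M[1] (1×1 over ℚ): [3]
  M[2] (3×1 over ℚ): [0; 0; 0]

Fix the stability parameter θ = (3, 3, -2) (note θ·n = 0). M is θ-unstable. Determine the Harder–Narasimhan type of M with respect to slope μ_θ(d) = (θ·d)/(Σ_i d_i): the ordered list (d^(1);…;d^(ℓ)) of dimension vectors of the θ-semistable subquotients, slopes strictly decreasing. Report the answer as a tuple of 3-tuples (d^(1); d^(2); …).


Barcode: M ≅ I[1,2], I[3,3]^3. HN layers by μ_θ (2 steps, strictly decreasing):
  μ^(1)=3; μ^(2)=-2

((1, 1, 0); (0, 0, 3))


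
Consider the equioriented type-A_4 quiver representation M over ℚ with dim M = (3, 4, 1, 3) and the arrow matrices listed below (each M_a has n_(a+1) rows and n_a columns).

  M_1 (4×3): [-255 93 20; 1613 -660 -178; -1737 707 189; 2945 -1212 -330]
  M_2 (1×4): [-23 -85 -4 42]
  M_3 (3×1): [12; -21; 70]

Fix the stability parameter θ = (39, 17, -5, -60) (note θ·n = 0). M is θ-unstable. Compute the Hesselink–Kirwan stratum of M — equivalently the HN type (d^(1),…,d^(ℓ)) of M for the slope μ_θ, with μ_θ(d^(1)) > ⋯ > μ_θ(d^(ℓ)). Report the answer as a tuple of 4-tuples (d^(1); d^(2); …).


Via rank(M_{q-1}∘⋯∘M_p): M ≅ I[1,2]^2, I[1,4], I[2,2], I[4,4]^2.
μ_θ-semistable layers: μ^(1)=28; μ^(2)=17; μ^(3)=-9/4; μ^(4)=-60

((2, 2, 0, 0); (0, 1, 0, 0); (1, 1, 1, 1); (0, 0, 0, 2))


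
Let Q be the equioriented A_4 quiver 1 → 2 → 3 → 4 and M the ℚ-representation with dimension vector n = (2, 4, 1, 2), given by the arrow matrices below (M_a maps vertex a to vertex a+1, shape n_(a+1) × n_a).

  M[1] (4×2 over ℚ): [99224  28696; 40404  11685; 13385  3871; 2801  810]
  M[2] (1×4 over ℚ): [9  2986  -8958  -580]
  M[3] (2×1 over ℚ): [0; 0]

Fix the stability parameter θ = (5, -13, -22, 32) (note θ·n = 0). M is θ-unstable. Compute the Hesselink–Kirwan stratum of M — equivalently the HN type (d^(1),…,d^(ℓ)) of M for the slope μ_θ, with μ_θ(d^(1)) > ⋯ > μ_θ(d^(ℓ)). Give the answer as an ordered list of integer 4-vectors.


Barcode: M ≅ I[1,2], I[1,3], I[2,2]^2, I[4,4]^2. HN layers by μ_θ (4 steps, strictly decreasing):
  μ^(1)=32; μ^(2)=-4; μ^(3)=-10; μ^(4)=-13

((0, 0, 0, 2); (1, 1, 0, 0); (1, 1, 1, 0); (0, 2, 0, 0))


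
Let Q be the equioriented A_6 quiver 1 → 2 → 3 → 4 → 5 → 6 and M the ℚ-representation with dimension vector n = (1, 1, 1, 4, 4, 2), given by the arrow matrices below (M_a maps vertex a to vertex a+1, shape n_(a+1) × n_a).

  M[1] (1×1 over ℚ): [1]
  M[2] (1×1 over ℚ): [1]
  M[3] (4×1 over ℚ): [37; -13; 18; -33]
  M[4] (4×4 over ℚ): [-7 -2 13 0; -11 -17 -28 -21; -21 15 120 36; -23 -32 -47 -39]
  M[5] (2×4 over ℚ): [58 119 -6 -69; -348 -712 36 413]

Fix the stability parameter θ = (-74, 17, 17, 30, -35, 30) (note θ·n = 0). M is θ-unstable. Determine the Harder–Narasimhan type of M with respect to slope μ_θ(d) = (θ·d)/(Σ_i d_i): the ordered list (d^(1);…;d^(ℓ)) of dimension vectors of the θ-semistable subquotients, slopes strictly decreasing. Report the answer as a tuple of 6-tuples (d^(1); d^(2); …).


Interval decomposition of M: I[1,6], I[4,4], I[4,5], I[4,6], I[5,5].
HN type (ℓ=5): μ^(1)=30; μ^(2)=29/4; μ^(3)=-5/2; μ^(4)=-35; μ^(5)=-74

((0, 0, 0, 1, 0, 2); (0, 1, 1, 1, 1, 0); (0, 0, 0, 2, 2, 0); (0, 0, 0, 0, 1, 0); (1, 0, 0, 0, 0, 0))


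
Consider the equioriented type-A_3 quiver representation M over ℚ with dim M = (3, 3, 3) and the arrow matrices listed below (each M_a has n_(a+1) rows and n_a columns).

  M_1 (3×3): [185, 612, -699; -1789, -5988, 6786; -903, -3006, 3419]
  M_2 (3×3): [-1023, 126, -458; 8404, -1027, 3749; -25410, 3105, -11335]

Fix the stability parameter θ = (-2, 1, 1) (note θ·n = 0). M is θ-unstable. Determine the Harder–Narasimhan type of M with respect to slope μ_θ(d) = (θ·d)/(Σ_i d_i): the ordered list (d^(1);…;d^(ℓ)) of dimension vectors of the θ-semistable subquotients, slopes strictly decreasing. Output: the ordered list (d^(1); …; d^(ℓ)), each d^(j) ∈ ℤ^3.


Via rank(M_{q-1}∘⋯∘M_p): M ≅ I[1,2], I[1,3]^2, I[3,3].
μ_θ-semistable layers: μ^(1)=1; μ^(2)=-2

((0, 3, 3); (3, 0, 0))


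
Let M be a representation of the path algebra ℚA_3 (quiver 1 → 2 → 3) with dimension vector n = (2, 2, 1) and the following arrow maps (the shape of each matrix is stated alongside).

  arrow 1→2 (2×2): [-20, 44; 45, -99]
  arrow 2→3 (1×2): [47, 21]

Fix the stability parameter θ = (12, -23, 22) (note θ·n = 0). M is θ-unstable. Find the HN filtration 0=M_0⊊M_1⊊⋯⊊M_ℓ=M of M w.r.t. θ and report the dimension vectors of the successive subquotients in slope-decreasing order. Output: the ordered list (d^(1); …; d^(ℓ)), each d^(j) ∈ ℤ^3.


Barcode: M ≅ I[1,1], I[1,3], I[2,2]. HN layers by μ_θ (4 steps, strictly decreasing):
  μ^(1)=22; μ^(2)=12; μ^(3)=-11/2; μ^(4)=-23

((0, 0, 1); (1, 0, 0); (1, 1, 0); (0, 1, 0))


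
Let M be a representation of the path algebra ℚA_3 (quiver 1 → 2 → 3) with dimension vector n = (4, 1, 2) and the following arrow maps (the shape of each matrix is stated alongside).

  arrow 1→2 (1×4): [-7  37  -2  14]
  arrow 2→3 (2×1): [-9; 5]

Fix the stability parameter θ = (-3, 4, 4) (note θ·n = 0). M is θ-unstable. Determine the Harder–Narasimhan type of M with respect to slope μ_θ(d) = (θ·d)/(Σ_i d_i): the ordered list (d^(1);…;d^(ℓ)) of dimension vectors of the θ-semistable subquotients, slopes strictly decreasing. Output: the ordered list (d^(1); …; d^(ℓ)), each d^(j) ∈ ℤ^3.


Via rank(M_{q-1}∘⋯∘M_p): M ≅ I[1,1]^3, I[1,3], I[3,3].
μ_θ-semistable layers: μ^(1)=4; μ^(2)=-3

((0, 1, 2); (4, 0, 0))


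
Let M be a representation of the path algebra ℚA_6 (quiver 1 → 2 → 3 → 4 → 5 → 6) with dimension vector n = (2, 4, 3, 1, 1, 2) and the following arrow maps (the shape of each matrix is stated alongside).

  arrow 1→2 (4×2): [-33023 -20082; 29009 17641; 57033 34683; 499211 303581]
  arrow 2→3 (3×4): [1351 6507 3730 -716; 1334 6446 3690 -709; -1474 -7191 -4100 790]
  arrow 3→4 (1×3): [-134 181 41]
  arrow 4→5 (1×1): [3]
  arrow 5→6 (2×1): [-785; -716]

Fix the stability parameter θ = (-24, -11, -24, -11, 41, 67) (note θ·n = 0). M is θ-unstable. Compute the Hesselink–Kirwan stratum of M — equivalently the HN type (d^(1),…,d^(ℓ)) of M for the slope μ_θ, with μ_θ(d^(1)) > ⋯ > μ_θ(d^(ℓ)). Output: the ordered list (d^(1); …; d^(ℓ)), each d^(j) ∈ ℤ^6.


Interval decomposition of M: I[1,3]^2, I[2,2], I[2,6], I[6,6].
HN type (ℓ=5): μ^(1)=67; μ^(2)=41; μ^(3)=-11; μ^(4)=-35/2; μ^(5)=-24

((0, 0, 0, 0, 0, 2); (0, 0, 0, 0, 1, 0); (0, 1, 0, 1, 0, 0); (0, 3, 3, 0, 0, 0); (2, 0, 0, 0, 0, 0))


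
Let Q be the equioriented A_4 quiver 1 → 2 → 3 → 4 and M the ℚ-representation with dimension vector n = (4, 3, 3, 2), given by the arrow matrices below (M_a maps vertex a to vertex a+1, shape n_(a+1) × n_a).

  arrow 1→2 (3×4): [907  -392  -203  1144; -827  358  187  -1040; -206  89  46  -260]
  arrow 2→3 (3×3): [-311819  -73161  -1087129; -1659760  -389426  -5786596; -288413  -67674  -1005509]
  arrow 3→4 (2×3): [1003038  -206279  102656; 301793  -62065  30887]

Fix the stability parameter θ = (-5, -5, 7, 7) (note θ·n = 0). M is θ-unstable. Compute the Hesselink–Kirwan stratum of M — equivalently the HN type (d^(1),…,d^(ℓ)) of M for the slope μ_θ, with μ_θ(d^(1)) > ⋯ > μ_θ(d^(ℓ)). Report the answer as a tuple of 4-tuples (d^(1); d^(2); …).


Interval decomposition of M: I[1,1]^2, I[1,4]^2, I[2,3].
HN type (ℓ=2): μ^(1)=7; μ^(2)=-5

((0, 0, 3, 2); (4, 3, 0, 0))


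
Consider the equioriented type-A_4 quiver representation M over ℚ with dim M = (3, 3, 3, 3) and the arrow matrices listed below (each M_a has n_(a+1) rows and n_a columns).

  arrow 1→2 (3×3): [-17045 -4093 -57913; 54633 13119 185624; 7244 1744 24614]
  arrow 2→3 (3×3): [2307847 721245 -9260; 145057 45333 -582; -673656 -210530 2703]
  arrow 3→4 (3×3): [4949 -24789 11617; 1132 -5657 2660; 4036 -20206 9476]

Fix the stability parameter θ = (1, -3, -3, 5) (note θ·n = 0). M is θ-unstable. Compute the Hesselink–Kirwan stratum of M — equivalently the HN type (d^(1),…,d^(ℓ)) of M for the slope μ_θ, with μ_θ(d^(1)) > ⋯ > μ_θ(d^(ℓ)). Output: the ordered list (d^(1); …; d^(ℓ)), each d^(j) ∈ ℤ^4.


Interval decomposition of M: I[1,1], I[1,4]^2, I[2,3], I[4,4].
HN type (ℓ=4): μ^(1)=5; μ^(2)=1; μ^(3)=-5/3; μ^(4)=-3

((0, 0, 0, 3); (1, 0, 0, 0); (2, 2, 2, 0); (0, 1, 1, 0))


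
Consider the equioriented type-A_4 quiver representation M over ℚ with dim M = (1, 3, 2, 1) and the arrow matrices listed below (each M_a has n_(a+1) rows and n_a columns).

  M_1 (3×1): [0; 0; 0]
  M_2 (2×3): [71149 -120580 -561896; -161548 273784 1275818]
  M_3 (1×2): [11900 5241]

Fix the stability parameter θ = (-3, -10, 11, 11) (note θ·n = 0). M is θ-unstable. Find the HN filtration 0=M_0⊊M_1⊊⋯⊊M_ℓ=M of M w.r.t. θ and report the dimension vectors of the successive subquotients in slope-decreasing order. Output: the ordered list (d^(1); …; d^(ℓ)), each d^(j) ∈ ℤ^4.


Barcode: M ≅ I[1,1], I[2,2], I[2,3], I[2,4]. HN layers by μ_θ (3 steps, strictly decreasing):
  μ^(1)=11; μ^(2)=-3; μ^(3)=-10

((0, 0, 2, 1); (1, 0, 0, 0); (0, 3, 0, 0))


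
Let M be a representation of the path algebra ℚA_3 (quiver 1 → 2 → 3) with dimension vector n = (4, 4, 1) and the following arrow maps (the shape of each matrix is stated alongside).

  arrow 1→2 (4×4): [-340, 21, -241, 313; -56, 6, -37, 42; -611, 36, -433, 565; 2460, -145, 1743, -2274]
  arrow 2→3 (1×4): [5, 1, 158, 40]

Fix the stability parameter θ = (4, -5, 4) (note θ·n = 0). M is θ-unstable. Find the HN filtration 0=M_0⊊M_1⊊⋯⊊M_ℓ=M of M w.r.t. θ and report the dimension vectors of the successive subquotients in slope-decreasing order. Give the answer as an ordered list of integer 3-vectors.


Barcode: M ≅ I[1,2]^3, I[1,3]. HN layers by μ_θ (2 steps, strictly decreasing):
  μ^(1)=4; μ^(2)=-1/2

((0, 0, 1); (4, 4, 0))


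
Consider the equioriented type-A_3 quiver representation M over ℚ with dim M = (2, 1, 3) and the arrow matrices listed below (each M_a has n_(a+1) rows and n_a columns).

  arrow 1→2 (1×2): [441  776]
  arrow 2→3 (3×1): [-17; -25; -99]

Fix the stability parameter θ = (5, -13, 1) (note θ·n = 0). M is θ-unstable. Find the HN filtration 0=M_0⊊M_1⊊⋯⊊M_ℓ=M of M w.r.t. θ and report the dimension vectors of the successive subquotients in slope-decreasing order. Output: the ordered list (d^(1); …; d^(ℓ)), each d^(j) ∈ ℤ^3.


Barcode: M ≅ I[1,1], I[1,3], I[3,3]^2. HN layers by μ_θ (3 steps, strictly decreasing):
  μ^(1)=5; μ^(2)=1; μ^(3)=-4

((1, 0, 0); (0, 0, 3); (1, 1, 0))


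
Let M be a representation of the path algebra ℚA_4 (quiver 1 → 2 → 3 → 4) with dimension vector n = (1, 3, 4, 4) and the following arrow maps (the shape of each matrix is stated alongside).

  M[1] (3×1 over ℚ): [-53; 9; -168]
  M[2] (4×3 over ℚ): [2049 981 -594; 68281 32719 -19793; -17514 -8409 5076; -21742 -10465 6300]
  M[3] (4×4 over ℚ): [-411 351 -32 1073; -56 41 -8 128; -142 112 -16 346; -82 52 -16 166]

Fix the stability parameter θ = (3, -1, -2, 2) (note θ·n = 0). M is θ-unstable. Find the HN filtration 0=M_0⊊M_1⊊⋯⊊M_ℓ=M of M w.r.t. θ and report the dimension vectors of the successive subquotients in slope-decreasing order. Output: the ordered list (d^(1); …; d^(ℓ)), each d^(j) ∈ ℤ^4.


Via rank(M_{q-1}∘⋯∘M_p): M ≅ I[1,4], I[2,3], I[2,4], I[3,3], I[4,4]^2.
μ_θ-semistable layers: μ^(1)=2; μ^(2)=0; μ^(3)=-3/2; μ^(4)=-2

((0, 0, 0, 4); (1, 1, 1, 0); (0, 2, 2, 0); (0, 0, 1, 0))


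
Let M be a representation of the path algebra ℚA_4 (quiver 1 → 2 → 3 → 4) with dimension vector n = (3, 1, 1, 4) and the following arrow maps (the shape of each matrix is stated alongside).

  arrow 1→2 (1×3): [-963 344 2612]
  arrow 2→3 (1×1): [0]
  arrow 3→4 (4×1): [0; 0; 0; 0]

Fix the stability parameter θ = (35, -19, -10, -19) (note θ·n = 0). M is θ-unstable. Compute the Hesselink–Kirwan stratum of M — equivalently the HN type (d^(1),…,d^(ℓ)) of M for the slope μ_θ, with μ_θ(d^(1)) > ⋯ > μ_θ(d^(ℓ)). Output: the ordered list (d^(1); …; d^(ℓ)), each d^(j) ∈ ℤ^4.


Interval decomposition of M: I[1,1]^2, I[1,2], I[3,3], I[4,4]^4.
HN type (ℓ=4): μ^(1)=35; μ^(2)=8; μ^(3)=-10; μ^(4)=-19

((2, 0, 0, 0); (1, 1, 0, 0); (0, 0, 1, 0); (0, 0, 0, 4))


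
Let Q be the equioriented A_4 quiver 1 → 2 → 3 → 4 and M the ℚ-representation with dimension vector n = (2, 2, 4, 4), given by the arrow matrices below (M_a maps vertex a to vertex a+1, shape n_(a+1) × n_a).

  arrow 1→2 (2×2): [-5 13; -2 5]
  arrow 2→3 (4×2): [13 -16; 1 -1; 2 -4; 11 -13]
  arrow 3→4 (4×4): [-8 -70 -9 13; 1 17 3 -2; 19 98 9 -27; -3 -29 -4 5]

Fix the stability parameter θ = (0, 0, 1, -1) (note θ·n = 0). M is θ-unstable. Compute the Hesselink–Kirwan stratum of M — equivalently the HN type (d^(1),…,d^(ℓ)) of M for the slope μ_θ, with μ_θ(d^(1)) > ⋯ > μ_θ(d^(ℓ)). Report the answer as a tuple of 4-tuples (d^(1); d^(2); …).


Interval decomposition of M: I[1,4]^2, I[3,3], I[3,4], I[4,4].
HN type (ℓ=3): μ^(1)=1; μ^(2)=0; μ^(3)=-1

((0, 0, 1, 0); (2, 2, 3, 3); (0, 0, 0, 1))


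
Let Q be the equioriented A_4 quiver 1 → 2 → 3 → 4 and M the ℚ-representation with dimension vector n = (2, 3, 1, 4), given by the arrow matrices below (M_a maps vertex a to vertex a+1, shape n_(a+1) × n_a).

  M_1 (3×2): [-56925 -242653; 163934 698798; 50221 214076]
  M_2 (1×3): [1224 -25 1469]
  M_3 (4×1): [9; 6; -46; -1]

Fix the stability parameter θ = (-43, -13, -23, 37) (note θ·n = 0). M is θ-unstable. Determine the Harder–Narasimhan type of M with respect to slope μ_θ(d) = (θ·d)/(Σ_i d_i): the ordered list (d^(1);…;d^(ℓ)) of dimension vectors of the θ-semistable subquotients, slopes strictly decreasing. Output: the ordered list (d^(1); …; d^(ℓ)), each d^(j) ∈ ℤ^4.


Via rank(M_{q-1}∘⋯∘M_p): M ≅ I[1,2], I[1,4], I[2,2], I[4,4]^3.
μ_θ-semistable layers: μ^(1)=37; μ^(2)=-13; μ^(3)=-18; μ^(4)=-43

((0, 0, 0, 4); (0, 2, 0, 0); (0, 1, 1, 0); (2, 0, 0, 0))


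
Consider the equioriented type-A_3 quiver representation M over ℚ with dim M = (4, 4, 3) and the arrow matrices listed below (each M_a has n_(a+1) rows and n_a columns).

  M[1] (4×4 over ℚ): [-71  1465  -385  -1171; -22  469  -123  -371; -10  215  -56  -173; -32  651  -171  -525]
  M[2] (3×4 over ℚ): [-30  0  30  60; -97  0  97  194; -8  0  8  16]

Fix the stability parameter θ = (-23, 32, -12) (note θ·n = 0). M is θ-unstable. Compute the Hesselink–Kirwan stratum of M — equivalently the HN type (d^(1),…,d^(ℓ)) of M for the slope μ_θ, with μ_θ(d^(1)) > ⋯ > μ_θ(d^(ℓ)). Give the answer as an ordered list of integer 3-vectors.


Interval decomposition of M: I[1,1], I[1,2]^2, I[1,3], I[2,2], I[3,3]^2.
HN type (ℓ=4): μ^(1)=32; μ^(2)=10; μ^(3)=-12; μ^(4)=-23

((0, 3, 0); (0, 1, 1); (0, 0, 2); (4, 0, 0))


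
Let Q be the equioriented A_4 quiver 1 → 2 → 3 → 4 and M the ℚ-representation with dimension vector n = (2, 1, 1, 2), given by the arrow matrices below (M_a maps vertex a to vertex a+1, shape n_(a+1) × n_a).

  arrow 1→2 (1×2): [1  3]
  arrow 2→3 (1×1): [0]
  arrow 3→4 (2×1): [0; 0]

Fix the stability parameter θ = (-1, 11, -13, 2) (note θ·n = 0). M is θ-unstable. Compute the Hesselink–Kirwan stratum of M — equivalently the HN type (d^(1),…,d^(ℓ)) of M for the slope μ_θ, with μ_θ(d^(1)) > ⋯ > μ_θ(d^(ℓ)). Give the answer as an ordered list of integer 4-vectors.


Barcode: M ≅ I[1,1], I[1,2], I[3,3], I[4,4]^2. HN layers by μ_θ (4 steps, strictly decreasing):
  μ^(1)=11; μ^(2)=2; μ^(3)=-1; μ^(4)=-13

((0, 1, 0, 0); (0, 0, 0, 2); (2, 0, 0, 0); (0, 0, 1, 0))


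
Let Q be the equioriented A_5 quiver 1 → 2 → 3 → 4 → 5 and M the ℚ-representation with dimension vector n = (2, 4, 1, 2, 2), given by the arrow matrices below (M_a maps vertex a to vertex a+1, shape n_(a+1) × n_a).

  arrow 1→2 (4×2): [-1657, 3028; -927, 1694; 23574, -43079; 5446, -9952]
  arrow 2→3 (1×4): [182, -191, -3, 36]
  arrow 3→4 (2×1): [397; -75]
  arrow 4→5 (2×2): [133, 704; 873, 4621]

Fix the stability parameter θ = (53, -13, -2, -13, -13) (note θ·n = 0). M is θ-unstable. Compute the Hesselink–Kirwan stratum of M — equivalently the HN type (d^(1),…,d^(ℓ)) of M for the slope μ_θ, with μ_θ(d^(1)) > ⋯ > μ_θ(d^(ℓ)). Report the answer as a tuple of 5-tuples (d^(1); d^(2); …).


Barcode: M ≅ I[1,2], I[1,5], I[2,2]^2, I[4,5]. HN layers by μ_θ (3 steps, strictly decreasing):
  μ^(1)=20; μ^(2)=12/5; μ^(3)=-13

((1, 1, 0, 0, 0); (1, 1, 1, 1, 1); (0, 2, 0, 1, 1))


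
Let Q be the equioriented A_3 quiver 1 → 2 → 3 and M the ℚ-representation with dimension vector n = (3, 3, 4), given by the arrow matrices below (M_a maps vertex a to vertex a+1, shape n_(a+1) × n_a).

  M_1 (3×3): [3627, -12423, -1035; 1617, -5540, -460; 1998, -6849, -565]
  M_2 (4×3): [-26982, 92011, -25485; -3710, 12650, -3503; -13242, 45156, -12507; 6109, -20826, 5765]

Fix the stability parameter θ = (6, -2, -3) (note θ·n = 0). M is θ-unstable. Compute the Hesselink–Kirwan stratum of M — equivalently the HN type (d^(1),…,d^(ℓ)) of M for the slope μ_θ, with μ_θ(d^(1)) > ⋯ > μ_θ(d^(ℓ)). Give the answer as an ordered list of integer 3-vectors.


Barcode: M ≅ I[1,1], I[1,3]^2, I[2,3], I[3,3]. HN layers by μ_θ (4 steps, strictly decreasing):
  μ^(1)=6; μ^(2)=1/3; μ^(3)=-5/2; μ^(4)=-3

((1, 0, 0); (2, 2, 2); (0, 1, 1); (0, 0, 1))


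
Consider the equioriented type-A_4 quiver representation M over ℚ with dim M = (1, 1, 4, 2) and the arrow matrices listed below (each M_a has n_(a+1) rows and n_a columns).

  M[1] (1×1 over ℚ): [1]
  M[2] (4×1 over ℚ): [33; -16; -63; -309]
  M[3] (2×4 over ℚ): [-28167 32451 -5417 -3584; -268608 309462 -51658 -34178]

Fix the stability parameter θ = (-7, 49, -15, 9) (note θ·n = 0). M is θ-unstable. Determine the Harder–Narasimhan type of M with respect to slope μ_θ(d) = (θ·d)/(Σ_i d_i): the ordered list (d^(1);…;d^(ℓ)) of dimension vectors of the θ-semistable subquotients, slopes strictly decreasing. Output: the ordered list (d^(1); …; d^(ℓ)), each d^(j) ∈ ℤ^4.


Via rank(M_{q-1}∘⋯∘M_p): M ≅ I[1,3], I[3,3], I[3,4]^2.
μ_θ-semistable layers: μ^(1)=17; μ^(2)=9; μ^(3)=-7; μ^(4)=-15

((0, 1, 1, 0); (0, 0, 0, 2); (1, 0, 0, 0); (0, 0, 3, 0))


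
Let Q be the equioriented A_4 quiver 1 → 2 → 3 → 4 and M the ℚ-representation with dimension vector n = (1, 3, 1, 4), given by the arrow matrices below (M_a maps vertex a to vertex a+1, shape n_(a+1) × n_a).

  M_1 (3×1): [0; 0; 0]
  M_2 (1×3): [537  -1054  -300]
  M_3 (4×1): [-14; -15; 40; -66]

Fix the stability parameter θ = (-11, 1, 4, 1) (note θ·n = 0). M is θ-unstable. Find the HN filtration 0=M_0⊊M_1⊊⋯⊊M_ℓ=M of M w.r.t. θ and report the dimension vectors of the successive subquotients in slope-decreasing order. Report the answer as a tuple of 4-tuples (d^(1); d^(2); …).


Interval decomposition of M: I[1,1], I[2,2]^2, I[2,4], I[4,4]^3.
HN type (ℓ=3): μ^(1)=5/2; μ^(2)=1; μ^(3)=-11

((0, 0, 1, 1); (0, 3, 0, 3); (1, 0, 0, 0))


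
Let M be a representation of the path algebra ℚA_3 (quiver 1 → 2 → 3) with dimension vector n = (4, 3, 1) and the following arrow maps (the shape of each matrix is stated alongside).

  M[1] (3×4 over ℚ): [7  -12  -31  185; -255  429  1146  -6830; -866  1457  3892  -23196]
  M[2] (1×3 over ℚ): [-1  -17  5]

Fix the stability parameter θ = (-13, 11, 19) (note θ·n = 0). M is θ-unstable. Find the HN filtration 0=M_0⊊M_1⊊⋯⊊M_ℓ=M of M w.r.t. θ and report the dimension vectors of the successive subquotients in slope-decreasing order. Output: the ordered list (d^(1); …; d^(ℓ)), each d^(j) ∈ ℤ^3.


Via rank(M_{q-1}∘⋯∘M_p): M ≅ I[1,1], I[1,2]^2, I[1,3].
μ_θ-semistable layers: μ^(1)=19; μ^(2)=11; μ^(3)=-13

((0, 0, 1); (0, 3, 0); (4, 0, 0))


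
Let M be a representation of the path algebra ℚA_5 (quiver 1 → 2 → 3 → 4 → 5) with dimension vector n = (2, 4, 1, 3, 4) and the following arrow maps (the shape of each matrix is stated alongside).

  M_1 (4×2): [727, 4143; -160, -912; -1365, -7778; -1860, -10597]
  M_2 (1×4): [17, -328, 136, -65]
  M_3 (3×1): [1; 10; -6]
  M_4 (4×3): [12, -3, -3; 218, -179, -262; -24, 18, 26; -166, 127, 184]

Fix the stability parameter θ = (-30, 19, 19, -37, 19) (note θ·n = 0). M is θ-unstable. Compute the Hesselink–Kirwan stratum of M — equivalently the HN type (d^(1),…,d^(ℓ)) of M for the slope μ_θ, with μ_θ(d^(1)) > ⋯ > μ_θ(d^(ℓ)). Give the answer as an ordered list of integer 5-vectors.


Interval decomposition of M: I[1,2], I[1,4], I[2,2]^2, I[4,5]^2, I[5,5]^2.
HN type (ℓ=4): μ^(1)=19; μ^(2)=1/3; μ^(3)=-30; μ^(4)=-37

((0, 3, 0, 0, 4); (0, 1, 1, 1, 0); (2, 0, 0, 0, 0); (0, 0, 0, 2, 0))


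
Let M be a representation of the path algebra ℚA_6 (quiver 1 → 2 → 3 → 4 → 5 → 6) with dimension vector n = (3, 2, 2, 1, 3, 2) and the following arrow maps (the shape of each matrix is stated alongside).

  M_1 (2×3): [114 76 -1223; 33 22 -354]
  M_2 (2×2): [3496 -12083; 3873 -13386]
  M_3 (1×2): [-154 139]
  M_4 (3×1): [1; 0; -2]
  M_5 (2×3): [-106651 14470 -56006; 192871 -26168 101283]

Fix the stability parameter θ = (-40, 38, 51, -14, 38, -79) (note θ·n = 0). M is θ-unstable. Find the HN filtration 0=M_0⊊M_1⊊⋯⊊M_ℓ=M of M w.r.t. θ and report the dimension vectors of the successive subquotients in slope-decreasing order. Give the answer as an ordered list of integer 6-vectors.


Interval decomposition of M: I[1,1], I[1,3], I[1,6], I[5,5], I[5,6].
HN type (ℓ=5): μ^(1)=51; μ^(2)=38; μ^(3)=34/5; μ^(4)=-41/2; μ^(5)=-40

((0, 0, 1, 0, 0, 0); (0, 1, 0, 0, 1, 0); (0, 1, 1, 1, 1, 1); (0, 0, 0, 0, 1, 1); (3, 0, 0, 0, 0, 0))


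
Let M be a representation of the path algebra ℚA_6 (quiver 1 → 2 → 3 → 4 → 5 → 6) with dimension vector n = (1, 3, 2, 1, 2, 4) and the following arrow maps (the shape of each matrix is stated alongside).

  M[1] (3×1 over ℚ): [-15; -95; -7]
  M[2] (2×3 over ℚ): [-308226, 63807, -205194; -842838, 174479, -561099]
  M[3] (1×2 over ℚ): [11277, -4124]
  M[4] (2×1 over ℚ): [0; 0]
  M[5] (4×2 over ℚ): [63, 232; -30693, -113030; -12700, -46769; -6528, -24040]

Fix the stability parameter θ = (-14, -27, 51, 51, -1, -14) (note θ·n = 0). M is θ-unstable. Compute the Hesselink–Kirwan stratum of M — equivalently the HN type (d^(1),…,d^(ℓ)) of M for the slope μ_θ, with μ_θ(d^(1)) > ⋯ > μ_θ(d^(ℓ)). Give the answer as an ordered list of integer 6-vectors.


Via rank(M_{q-1}∘⋯∘M_p): M ≅ I[1,4], I[2,2], I[2,3], I[5,6]^2, I[6,6]^2.
μ_θ-semistable layers: μ^(1)=51; μ^(2)=-15/2; μ^(3)=-14; μ^(4)=-41/2; μ^(5)=-27

((0, 0, 2, 1, 0, 0); (0, 0, 0, 0, 2, 2); (0, 0, 0, 0, 0, 2); (1, 1, 0, 0, 0, 0); (0, 2, 0, 0, 0, 0))


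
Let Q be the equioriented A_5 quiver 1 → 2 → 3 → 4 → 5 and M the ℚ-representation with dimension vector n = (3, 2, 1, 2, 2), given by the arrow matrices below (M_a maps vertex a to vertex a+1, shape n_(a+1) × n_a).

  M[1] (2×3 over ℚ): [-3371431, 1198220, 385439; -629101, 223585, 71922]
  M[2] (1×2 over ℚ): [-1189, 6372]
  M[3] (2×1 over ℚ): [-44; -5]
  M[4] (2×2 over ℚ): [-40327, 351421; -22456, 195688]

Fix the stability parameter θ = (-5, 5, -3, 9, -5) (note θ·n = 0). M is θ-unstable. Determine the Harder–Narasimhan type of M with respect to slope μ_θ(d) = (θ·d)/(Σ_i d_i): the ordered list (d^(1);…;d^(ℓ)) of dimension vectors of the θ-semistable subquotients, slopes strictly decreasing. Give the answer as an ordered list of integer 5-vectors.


Interval decomposition of M: I[1,1], I[1,2], I[1,5], I[4,4], I[5,5].
HN type (ℓ=5): μ^(1)=9; μ^(2)=5; μ^(3)=2; μ^(4)=1; μ^(5)=-5

((0, 0, 0, 1, 0); (0, 1, 0, 0, 0); (0, 0, 0, 1, 1); (0, 1, 1, 0, 0); (3, 0, 0, 0, 1))


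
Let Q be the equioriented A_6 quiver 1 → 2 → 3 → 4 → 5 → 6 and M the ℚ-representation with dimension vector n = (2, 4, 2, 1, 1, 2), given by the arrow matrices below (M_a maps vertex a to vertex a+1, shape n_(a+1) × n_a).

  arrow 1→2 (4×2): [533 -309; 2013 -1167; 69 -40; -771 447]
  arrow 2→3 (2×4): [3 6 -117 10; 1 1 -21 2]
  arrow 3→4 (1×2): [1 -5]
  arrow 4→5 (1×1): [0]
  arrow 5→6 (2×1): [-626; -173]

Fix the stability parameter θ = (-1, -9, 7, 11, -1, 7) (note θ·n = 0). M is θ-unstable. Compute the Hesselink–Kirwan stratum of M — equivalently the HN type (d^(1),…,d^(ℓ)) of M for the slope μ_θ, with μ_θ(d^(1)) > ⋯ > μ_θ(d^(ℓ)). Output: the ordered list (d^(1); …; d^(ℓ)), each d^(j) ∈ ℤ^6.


Interval decomposition of M: I[1,3], I[1,4], I[2,2]^2, I[5,6], I[6,6].
HN type (ℓ=5): μ^(1)=11; μ^(2)=7; μ^(3)=-1; μ^(4)=-5; μ^(5)=-9

((0, 0, 0, 1, 0, 0); (0, 0, 2, 0, 0, 2); (0, 0, 0, 0, 1, 0); (2, 2, 0, 0, 0, 0); (0, 2, 0, 0, 0, 0))


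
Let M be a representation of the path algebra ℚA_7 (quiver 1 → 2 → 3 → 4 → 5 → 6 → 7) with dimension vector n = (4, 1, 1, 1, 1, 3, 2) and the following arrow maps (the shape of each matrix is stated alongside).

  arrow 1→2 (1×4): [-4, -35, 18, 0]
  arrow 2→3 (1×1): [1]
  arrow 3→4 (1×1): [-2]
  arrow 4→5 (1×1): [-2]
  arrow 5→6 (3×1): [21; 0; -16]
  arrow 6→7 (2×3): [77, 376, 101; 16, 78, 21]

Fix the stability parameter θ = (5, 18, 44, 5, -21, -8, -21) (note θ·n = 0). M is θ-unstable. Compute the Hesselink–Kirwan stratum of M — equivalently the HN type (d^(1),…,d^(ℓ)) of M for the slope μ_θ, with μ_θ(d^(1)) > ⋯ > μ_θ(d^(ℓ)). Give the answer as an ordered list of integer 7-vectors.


Barcode: M ≅ I[1,1]^3, I[1,7], I[6,6], I[6,7]. HN layers by μ_θ (4 steps, strictly decreasing):
  μ^(1)=5; μ^(2)=22/7; μ^(3)=-8; μ^(4)=-29/2

((3, 0, 0, 0, 0, 0, 0); (1, 1, 1, 1, 1, 1, 1); (0, 0, 0, 0, 0, 1, 0); (0, 0, 0, 0, 0, 1, 1))


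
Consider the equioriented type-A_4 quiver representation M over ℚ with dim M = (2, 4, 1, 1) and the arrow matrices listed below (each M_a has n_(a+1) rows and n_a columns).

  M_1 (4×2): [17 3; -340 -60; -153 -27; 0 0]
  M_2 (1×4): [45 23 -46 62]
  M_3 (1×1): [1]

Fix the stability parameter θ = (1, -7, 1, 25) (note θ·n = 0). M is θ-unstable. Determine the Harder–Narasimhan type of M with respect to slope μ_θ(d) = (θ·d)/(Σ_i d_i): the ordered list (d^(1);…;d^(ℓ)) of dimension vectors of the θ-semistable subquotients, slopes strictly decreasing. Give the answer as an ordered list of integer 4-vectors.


Via rank(M_{q-1}∘⋯∘M_p): M ≅ I[1,1], I[1,4], I[2,2]^3.
μ_θ-semistable layers: μ^(1)=25; μ^(2)=1; μ^(3)=-3; μ^(4)=-7

((0, 0, 0, 1); (1, 0, 1, 0); (1, 1, 0, 0); (0, 3, 0, 0))


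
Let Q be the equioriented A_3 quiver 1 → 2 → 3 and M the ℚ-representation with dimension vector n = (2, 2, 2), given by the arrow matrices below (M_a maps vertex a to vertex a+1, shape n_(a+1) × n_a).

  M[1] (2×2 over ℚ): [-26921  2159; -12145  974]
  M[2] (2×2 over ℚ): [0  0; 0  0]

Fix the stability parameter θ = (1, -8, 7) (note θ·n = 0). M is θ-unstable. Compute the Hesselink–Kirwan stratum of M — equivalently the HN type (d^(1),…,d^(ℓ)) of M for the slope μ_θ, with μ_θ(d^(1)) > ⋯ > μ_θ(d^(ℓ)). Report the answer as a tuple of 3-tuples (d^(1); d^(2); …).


Barcode: M ≅ I[1,2]^2, I[3,3]^2. HN layers by μ_θ (2 steps, strictly decreasing):
  μ^(1)=7; μ^(2)=-7/2

((0, 0, 2); (2, 2, 0))


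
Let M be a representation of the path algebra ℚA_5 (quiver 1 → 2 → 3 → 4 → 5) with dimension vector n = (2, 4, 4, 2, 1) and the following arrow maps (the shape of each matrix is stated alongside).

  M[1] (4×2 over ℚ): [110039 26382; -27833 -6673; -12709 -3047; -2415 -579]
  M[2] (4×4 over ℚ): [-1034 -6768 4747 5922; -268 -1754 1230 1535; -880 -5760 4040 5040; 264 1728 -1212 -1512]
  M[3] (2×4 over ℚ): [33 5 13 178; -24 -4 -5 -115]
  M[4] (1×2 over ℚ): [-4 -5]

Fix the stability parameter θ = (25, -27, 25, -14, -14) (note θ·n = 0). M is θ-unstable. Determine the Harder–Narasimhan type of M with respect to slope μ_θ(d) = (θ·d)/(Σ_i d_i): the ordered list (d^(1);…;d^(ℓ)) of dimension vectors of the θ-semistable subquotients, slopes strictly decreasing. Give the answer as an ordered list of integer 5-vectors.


Interval decomposition of M: I[1,2], I[1,3], I[2,2], I[2,4], I[3,3], I[3,5].
HN type (ℓ=4): μ^(1)=25; μ^(2)=11/2; μ^(3)=-1; μ^(4)=-27

((0, 0, 2, 0, 0); (0, 0, 1, 1, 0); (2, 2, 1, 1, 1); (0, 2, 0, 0, 0))


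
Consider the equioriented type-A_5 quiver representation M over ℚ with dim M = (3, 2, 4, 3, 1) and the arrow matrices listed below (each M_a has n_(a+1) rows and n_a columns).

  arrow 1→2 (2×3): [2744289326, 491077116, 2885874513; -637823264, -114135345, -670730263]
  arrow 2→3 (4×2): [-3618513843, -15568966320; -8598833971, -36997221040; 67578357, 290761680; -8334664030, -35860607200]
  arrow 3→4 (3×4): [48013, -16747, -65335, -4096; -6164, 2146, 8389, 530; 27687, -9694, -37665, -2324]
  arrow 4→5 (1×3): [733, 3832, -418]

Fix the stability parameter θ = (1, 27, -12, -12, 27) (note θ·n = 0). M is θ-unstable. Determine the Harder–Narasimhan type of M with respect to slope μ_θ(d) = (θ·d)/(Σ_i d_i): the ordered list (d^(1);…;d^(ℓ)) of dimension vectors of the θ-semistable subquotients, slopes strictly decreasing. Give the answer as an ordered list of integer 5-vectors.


Interval decomposition of M: I[1,1], I[1,2], I[1,5], I[3,3], I[3,4]^2.
HN type (ℓ=3): μ^(1)=27; μ^(2)=1; μ^(3)=-12

((0, 1, 0, 0, 1); (3, 1, 1, 1, 0); (0, 0, 3, 2, 0))


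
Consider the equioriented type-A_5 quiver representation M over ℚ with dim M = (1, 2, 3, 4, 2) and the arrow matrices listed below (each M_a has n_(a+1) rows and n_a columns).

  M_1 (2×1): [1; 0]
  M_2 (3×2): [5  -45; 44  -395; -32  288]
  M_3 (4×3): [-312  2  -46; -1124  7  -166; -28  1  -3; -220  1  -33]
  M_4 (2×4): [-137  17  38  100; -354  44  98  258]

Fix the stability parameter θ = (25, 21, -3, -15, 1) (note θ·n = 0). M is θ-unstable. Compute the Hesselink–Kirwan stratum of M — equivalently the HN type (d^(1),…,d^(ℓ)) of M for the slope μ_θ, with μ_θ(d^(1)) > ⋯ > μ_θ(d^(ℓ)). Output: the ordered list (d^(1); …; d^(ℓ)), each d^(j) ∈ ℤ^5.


Interval decomposition of M: I[1,3], I[2,5], I[3,5], I[4,4]^2.
HN type (ℓ=4): μ^(1)=43/3; μ^(2)=1; μ^(3)=-9; μ^(4)=-15

((1, 1, 1, 0, 0); (0, 1, 1, 1, 2); (0, 0, 1, 1, 0); (0, 0, 0, 2, 0))


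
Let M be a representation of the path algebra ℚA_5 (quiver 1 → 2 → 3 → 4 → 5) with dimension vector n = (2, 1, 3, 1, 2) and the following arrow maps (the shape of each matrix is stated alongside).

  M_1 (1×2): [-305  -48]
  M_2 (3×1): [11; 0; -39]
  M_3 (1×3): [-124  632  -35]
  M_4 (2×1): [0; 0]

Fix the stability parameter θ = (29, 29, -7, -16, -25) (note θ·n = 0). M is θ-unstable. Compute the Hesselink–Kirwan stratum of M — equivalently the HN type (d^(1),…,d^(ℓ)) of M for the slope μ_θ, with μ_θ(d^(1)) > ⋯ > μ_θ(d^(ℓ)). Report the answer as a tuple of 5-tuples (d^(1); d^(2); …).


Via rank(M_{q-1}∘⋯∘M_p): M ≅ I[1,1], I[1,4], I[3,3]^2, I[5,5]^2.
μ_θ-semistable layers: μ^(1)=29; μ^(2)=35/4; μ^(3)=-7; μ^(4)=-25

((1, 0, 0, 0, 0); (1, 1, 1, 1, 0); (0, 0, 2, 0, 0); (0, 0, 0, 0, 2))


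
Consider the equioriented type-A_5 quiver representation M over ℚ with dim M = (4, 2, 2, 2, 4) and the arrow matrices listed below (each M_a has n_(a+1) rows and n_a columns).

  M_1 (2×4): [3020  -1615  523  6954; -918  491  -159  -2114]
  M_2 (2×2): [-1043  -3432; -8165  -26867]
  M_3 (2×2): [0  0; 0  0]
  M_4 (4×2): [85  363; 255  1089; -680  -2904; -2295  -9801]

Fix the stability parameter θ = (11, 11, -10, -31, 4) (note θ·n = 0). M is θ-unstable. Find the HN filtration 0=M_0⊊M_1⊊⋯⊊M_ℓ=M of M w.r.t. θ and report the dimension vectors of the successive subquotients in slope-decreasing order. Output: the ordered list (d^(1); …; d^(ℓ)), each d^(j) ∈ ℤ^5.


Barcode: M ≅ I[1,1]^2, I[1,3]^2, I[4,4], I[4,5], I[5,5]^3. HN layers by μ_θ (3 steps, strictly decreasing):
  μ^(1)=11; μ^(2)=4; μ^(3)=-31

((2, 0, 0, 0, 0); (2, 2, 2, 0, 4); (0, 0, 0, 2, 0))


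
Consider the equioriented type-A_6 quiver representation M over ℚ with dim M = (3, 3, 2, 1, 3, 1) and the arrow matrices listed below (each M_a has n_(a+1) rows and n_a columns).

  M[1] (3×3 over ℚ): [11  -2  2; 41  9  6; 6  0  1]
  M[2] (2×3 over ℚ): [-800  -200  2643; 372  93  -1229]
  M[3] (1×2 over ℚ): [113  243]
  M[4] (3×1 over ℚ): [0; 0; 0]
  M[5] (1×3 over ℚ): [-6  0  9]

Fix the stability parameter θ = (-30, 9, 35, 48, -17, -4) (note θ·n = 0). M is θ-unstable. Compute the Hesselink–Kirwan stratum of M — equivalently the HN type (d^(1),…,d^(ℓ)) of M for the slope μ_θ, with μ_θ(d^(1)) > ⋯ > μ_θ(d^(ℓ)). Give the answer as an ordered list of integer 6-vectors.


Via rank(M_{q-1}∘⋯∘M_p): M ≅ I[1,2], I[1,3], I[1,4], I[5,5]^2, I[5,6].
μ_θ-semistable layers: μ^(1)=48; μ^(2)=35; μ^(3)=9; μ^(4)=-4; μ^(5)=-17; μ^(6)=-30

((0, 0, 0, 1, 0, 0); (0, 0, 2, 0, 0, 0); (0, 3, 0, 0, 0, 0); (0, 0, 0, 0, 0, 1); (0, 0, 0, 0, 3, 0); (3, 0, 0, 0, 0, 0))


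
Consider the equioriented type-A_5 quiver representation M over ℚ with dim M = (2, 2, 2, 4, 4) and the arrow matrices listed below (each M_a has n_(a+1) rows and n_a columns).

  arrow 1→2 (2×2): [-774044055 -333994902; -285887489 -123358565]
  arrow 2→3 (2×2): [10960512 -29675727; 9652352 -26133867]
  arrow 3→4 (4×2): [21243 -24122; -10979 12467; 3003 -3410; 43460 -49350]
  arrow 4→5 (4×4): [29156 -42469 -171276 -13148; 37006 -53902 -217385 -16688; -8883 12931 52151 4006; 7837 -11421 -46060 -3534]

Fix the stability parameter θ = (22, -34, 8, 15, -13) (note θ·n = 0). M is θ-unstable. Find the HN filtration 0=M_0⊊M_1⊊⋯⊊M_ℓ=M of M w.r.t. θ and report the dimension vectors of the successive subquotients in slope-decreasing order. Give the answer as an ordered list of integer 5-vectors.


Barcode: M ≅ I[1,2], I[1,5], I[3,5], I[4,4], I[4,5], I[5,5]. HN layers by μ_θ (5 steps, strictly decreasing):
  μ^(1)=15; μ^(2)=10/3; μ^(3)=1; μ^(4)=-6; μ^(5)=-13

((0, 0, 0, 1, 0); (0, 0, 2, 2, 2); (0, 0, 0, 1, 1); (2, 2, 0, 0, 0); (0, 0, 0, 0, 1))


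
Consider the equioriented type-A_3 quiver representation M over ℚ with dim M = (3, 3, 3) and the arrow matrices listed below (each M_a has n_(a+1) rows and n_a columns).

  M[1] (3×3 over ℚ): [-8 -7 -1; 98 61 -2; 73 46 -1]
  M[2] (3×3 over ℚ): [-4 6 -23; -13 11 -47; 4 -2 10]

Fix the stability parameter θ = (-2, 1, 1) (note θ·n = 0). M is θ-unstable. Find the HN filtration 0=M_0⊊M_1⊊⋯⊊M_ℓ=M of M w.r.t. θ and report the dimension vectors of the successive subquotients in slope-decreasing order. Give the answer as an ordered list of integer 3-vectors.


Barcode: M ≅ I[1,3]^3. HN layers by μ_θ (2 steps, strictly decreasing):
  μ^(1)=1; μ^(2)=-2

((0, 3, 3); (3, 0, 0))


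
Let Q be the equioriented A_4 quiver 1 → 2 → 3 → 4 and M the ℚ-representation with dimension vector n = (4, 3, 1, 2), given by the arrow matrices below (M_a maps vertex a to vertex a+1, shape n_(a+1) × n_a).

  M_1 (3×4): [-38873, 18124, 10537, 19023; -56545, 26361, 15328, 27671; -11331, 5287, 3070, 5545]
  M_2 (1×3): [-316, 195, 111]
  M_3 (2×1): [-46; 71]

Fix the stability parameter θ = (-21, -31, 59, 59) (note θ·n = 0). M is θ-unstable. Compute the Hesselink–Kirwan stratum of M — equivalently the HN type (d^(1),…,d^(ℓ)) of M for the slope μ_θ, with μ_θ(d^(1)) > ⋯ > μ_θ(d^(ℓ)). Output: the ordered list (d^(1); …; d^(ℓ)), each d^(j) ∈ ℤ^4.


Barcode: M ≅ I[1,1], I[1,2]^2, I[1,4], I[4,4]. HN layers by μ_θ (3 steps, strictly decreasing):
  μ^(1)=59; μ^(2)=-21; μ^(3)=-26

((0, 0, 1, 2); (1, 0, 0, 0); (3, 3, 0, 0))


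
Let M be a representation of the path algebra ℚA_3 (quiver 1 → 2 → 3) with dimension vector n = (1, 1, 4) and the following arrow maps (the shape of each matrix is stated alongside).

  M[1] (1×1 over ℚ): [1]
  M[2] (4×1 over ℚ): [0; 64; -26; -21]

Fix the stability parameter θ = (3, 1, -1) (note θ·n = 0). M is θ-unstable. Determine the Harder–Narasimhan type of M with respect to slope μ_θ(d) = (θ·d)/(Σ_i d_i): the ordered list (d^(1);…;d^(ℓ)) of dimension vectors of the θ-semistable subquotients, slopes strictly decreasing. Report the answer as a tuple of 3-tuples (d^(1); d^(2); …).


Barcode: M ≅ I[1,3], I[3,3]^3. HN layers by μ_θ (2 steps, strictly decreasing):
  μ^(1)=1; μ^(2)=-1

((1, 1, 1); (0, 0, 3))


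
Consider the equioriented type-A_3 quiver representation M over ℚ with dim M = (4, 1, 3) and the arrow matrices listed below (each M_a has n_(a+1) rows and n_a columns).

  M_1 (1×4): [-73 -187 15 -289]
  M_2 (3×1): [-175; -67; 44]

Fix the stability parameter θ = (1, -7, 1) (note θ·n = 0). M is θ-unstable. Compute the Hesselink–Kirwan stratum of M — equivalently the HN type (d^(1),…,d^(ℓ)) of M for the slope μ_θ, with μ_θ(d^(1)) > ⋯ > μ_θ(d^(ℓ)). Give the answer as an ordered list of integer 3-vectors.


Interval decomposition of M: I[1,1]^3, I[1,3], I[3,3]^2.
HN type (ℓ=2): μ^(1)=1; μ^(2)=-3

((3, 0, 3); (1, 1, 0))


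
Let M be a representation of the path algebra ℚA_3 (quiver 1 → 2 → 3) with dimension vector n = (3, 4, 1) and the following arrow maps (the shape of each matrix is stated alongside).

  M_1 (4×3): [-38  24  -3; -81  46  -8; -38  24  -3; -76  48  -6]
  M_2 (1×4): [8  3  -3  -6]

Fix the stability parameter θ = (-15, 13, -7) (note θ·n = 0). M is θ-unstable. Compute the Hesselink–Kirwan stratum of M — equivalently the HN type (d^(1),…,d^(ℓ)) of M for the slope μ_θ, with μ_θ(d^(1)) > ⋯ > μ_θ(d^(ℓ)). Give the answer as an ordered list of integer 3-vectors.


Interval decomposition of M: I[1,1], I[1,2], I[1,3], I[2,2]^2.
HN type (ℓ=3): μ^(1)=13; μ^(2)=3; μ^(3)=-15

((0, 3, 0); (0, 1, 1); (3, 0, 0))
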